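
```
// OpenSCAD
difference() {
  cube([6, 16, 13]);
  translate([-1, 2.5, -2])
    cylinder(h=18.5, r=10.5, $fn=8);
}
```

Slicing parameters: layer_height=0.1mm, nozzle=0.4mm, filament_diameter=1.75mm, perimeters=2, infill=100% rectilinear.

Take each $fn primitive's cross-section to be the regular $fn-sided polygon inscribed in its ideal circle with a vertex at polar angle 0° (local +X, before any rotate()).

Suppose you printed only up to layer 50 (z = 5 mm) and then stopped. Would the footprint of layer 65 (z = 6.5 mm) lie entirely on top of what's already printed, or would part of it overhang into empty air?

entirely on top

Compare the two slices. At z = 5: the cube is present — its section is the full 6×16 rectangle (area 96.00 mm²); the cylinder at (-1, 2.5): section is a regular 8-gon, circumradius r=10.5 (area = (8/2)·10.500²·sin(360°/8) = 311.83 mm²); Subtracting the remaining from the first: starting from the 6×16 cube (96.00 mm²), the r=10.5 cylinder at (-1, 2.5) partially overlaps it — only the 68.06 mm² overlap (of its 311.83 mm²) is removed, clipping the outline — area = 27.94 mm². At z = 6.5: the 6×16 cube contributes its full rectangle (area 96.00 mm²); the cylinder at (-1, 2.5): section is a regular 8-gon, circumradius r=10.5 (area = (8/2)·10.500²·sin(360°/8) = 311.83 mm²); Subtracting the remaining from the first: starting from the 6×16 cube (96.00 mm²), the r=10.5 cylinder at (-1, 2.5) partially overlaps it — only the 68.06 mm² overlap (of its 311.83 mm²) is removed, clipping the outline — area = 27.94 mm². Checking containment: the cross-section at z = 6.5 is a subset of the cross-section at z = 5.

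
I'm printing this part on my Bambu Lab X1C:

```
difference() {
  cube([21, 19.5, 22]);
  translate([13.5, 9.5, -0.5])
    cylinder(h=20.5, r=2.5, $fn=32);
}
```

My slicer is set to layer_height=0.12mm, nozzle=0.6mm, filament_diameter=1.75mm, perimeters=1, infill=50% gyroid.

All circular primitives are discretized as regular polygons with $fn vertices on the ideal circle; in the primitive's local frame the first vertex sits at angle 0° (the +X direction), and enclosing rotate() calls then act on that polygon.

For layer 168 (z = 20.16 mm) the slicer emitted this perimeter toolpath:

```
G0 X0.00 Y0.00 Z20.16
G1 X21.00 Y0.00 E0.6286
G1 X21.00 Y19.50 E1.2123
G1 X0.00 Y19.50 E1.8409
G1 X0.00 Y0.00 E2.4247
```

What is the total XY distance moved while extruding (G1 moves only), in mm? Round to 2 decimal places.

Sum the Euclidean lengths of each G1 segment: total = 81.00 mm.

81.00 mm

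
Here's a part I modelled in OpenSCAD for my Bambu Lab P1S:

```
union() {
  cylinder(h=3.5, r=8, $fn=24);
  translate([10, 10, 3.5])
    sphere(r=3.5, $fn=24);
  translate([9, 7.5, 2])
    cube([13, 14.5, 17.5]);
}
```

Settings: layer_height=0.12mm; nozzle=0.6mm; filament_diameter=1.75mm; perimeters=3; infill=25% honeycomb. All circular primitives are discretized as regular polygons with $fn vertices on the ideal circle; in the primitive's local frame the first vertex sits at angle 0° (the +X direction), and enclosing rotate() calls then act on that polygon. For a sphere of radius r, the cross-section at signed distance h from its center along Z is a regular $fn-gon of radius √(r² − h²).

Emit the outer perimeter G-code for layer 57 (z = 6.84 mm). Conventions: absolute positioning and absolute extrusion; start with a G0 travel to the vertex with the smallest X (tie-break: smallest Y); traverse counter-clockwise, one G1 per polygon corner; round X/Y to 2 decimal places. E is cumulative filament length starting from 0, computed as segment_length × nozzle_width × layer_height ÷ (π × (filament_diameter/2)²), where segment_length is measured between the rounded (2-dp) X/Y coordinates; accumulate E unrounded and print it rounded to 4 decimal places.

G0 X8.95 Y10.00 Z6.84
G1 X8.99 Y9.73 E0.0082
G1 X9.00 Y9.70 E0.0091
G1 X9.00 Y7.50 E0.0750
G1 X22.00 Y7.50 E0.4641
G1 X22.00 Y22.00 E0.8982
G1 X9.00 Y22.00 E1.2873
G1 X9.00 Y10.30 E1.6375
G1 X8.99 Y10.27 E1.6385
G1 X8.95 Y10.00 E1.6467

At z = 6.84 mm: the cylinder is absent (z outside [0, 3.5]); the r=3.5 sphere at (10, 10) slices to a regular 24-gon of circumradius 1.046 (√(r²−h²) with h=3.34 from center); the cube at (9, 7.5) (footprint 13×14.5) is included at this height; Taking the union: the regions partially overlap (shared area 3.38 mm²), so overlapping operands fuse into one piece — 1 connected region. The outline is a single polygon with 9 vertices. Extrusion per mm of travel: 0.6 × 0.12 / (π × 0.875²) = 0.029934. Accumulating E over each segment gives final E = 1.6467.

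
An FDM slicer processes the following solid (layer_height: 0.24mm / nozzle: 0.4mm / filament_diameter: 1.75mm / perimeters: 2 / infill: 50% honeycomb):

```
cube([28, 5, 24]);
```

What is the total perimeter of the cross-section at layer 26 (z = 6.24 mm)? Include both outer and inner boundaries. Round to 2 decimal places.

At z = 6.24 mm: the 28×5 cube contributes its full rectangle (perimeter 66.00 mm). Overall, the cross-section is a single solid region. Total boundary length (outer) = 66.00 mm.

66.00 mm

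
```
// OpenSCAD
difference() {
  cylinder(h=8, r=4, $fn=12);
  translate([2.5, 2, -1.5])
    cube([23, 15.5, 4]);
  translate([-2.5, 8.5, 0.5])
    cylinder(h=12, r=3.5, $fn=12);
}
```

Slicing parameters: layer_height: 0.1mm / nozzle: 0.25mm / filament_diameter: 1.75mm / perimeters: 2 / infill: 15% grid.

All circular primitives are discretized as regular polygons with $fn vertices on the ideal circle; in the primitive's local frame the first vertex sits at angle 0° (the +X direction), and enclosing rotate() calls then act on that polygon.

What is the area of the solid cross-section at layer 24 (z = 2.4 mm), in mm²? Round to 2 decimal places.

At z = 2.4 mm: the cylinder: section is a regular 12-gon, circumradius r=4 (area = (12/2)·4.000²·sin(360°/12) = 48.00 mm²); the cube at (2.5, 2) is present — its section is the full 23×15.5 rectangle (area 356.50 mm²); the r=3.5 cylinder at (-2.5, 8.5) gives a regular 12-gon of circumradius 3.5 (constant along its height) (area = (12/2)·3.500²·sin(360°/12) = 36.75 mm²); Taking the first minus the rest: starting from the r=4 cylinder (48.00 mm²), the 23×15.5 cube at (2.5, 2) partially overlaps it — only the 0.46 mm² overlap (of its 356.50 mm²) is removed, clipping the outline; the r=3.5 cylinder at (-2.5, 8.5) misses the remaining region (no effect) — area = 47.54 mm². Overall, the cross-section is a single solid region. Net area = 47.54 mm².

47.54 mm²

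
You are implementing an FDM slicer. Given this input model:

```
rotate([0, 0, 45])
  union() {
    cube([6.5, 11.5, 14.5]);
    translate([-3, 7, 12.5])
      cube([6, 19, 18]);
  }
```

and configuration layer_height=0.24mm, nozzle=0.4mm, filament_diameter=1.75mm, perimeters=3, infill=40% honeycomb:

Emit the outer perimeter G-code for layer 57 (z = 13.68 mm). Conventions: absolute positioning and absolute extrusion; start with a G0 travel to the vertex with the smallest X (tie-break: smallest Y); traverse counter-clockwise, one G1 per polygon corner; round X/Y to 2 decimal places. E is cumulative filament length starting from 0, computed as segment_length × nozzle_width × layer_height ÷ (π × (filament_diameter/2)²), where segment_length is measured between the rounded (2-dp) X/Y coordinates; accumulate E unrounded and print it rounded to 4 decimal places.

G0 X-20.51 Y16.26 Z13.68
G1 X-7.07 Y2.83 E0.7583
G1 X-4.95 Y4.95 E0.8780
G1 X0.00 Y0.00 E1.1574
G1 X4.60 Y4.60 E1.4170
G1 X-3.54 Y12.73 E1.8762
G1 X-6.01 Y10.25 E2.0159
G1 X-16.26 Y20.51 E2.5947
G1 X-20.51 Y16.26 E2.8346

At z = 13.68 mm: the cube is present — its section is the full 6.5×11.5 rectangle; the 6×19 cube at (-3, 7) contributes its full rectangle; Combining (union): the regions partially overlap (shared area 13.50 mm²), so overlapping operands fuse into one piece — 1 connected region; (rotated 45° about Z; rotation is an isometry so areas/perimeters/island counts are preserved). The outline is a single polygon with 8 vertices. Extrusion per mm of travel: 0.4 × 0.24 / (π × 0.875²) = 0.039912. Accumulating E over each segment gives final E = 2.8346.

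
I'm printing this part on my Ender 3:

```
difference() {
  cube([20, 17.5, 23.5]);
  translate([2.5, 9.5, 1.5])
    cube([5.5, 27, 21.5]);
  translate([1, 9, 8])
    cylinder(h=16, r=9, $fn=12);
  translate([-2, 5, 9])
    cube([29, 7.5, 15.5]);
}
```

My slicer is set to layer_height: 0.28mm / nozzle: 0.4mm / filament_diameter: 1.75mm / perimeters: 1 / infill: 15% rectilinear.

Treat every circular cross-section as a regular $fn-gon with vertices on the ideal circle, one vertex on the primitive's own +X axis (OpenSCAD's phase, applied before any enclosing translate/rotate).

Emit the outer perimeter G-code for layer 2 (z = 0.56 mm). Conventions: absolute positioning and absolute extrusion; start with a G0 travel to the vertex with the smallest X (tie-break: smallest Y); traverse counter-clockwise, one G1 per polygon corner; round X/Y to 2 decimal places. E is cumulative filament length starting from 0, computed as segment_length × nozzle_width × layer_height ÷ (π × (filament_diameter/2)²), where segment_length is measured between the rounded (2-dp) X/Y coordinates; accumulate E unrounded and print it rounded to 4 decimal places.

At z = 0.56 mm: the 20×17.5 cube contributes its full rectangle; the cube at (2.5, 9.5) does not reach this height (z outside [1.5, 23]); the cylinder at (1, 9) is not intersected at this z (z outside [8, 24]); the cube at (-2, 5) does not reach this height (z outside [9, 24.5]); After the difference (first − rest): none of the subtracted shapes is present at this height, so the 20×17.5 cube is unchanged — 1 connected region. The outline is a single polygon with 4 vertices. Extrusion per mm of travel: 0.4 × 0.28 / (π × 0.875²) = 0.046564. Accumulating E over each segment gives final E = 3.4923.

G0 X0.00 Y0.00 Z0.56
G1 X20.00 Y0.00 E0.9313
G1 X20.00 Y17.50 E1.7462
G1 X0.00 Y17.50 E2.6774
G1 X0.00 Y0.00 E3.4923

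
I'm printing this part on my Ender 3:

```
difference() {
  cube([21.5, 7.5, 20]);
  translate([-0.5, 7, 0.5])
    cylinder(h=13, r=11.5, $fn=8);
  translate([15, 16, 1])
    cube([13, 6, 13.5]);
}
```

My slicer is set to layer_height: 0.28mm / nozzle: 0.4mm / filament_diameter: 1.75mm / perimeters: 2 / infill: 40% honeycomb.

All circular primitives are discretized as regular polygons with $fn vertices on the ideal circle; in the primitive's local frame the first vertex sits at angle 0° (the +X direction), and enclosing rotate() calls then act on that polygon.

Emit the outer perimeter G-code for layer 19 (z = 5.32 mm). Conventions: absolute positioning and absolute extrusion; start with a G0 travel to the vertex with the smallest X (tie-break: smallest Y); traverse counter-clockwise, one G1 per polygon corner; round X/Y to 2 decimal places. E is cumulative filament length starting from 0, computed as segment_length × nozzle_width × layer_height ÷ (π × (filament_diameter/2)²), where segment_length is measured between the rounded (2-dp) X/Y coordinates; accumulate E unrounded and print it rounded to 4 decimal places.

G0 X8.10 Y0.00 Z5.32
G1 X21.50 Y0.00 E0.6240
G1 X21.50 Y7.50 E0.9732
G1 X10.79 Y7.50 E1.4719
G1 X11.00 Y7.00 E1.4971
G1 X8.10 Y0.00 E1.8500

At z = 5.32 mm: the 21.5×7.5 cube contributes its full rectangle; the cylinder at (-0.5, 7): section is a regular 8-gon, circumradius r=11.5; the 13×6 cube at (15, 16) contributes its full rectangle; After the difference (first − rest): starting from the 21.5×7.5 cube, the r=11.5 cylinder at (-0.5, 7) partially overlaps it — only the 72.30 mm² overlap (of its 374.06 mm²) is removed, clipping the outline; the 13×6 cube at (15, 16) misses the remaining region (no effect) — 1 connected region. The outline is a single polygon with 5 vertices. Extrusion per mm of travel: 0.4 × 0.28 / (π × 0.875²) = 0.046564. Accumulating E over each segment gives final E = 1.8500.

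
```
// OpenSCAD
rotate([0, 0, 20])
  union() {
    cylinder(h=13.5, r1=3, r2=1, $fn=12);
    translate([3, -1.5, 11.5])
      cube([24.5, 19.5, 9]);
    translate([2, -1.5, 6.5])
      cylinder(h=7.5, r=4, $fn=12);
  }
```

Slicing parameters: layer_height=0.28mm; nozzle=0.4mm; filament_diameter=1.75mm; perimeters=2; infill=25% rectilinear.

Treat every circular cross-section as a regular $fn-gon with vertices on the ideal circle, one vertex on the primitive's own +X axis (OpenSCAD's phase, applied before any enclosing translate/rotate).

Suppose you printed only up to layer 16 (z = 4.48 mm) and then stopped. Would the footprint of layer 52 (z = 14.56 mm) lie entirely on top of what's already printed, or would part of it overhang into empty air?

Compare the two slices. At z = 4.48: the cone: at t=0.332 of its height the radius interpolates to r₁+(r₂−r₁)t = 2.336, giving a regular 12-gon of that circumradius (area = (12/2)·2.336²·sin(360°/12) = 16.37 mm²); the cube at (3, -1.5) is absent (z outside [11.5, 20.5]); the cylinder at (2, -1.5) does not reach this height (z outside [6.5, 14]); Combining (union): only the cone is present, so the union is just that shape — area = 16.37 mm²; (rotated 20° about Z; rotation is an isometry so areas/perimeters/island counts are preserved). At z = 14.56: the cone is not intersected at this z (z outside [0, 13.5]); the cube at (3, -1.5) is present — its section is the full 24.5×19.5 rectangle (area 477.75 mm²); the cylinder at (2, -1.5) is absent (z outside [6.5, 14]); Taking the union: only the 24.5×19.5 cube at (3, -1.5) is present, so the union is just that shape — area = 477.75 mm²; (rotated 20° about Z; rotation is an isometry so areas/perimeters/island counts are preserved). Checking containment: at z = 14.56 the cross-section extends beyond the z = 4.48 cross-section by about 477.75 mm².

part overhangs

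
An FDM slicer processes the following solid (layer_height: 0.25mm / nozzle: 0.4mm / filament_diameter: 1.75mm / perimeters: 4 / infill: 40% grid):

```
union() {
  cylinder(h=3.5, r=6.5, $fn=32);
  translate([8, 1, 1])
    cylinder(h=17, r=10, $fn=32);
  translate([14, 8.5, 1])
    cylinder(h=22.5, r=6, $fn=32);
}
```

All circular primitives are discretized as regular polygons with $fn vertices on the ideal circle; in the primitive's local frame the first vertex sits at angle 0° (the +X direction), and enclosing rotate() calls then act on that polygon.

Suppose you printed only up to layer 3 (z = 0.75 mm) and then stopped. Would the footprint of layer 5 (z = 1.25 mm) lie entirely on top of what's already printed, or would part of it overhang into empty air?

part overhangs

Compare the two slices. At z = 0.75: the cylinder: section is a regular 32-gon, circumradius r=6.5 (area = (32/2)·6.500²·sin(360°/32) = 131.88 mm²); the cylinder at (8, 1) does not reach this height (z outside [1, 18]); the cylinder at (14, 8.5) is absent (z outside [1, 23.5]); Merging all regions: only the r=6.5 cylinder is present, so the union is just that shape — area = 131.88 mm². At z = 1.25: the r=6.5 cylinder gives a regular 32-gon of circumradius 6.5 (constant along its height) (area = (32/2)·6.500²·sin(360°/32) = 131.88 mm²); the cylinder at (8, 1): section is a regular 32-gon, circumradius r=10 (area = (32/2)·10.000²·sin(360°/32) = 312.14 mm²); the r=6 cylinder at (14, 8.5) gives a regular 32-gon of circumradius 6 (constant along its height) (area = (32/2)·6.000²·sin(360°/32) = 112.37 mm²); Combining (union): the regions partially overlap — summed areas 556.40 mm² minus the doubly-counted overlap 134.00 mm² gives 422.40 mm² — area = 422.40 mm². Checking containment: at z = 1.25 the cross-section extends beyond the z = 0.75 cross-section by about 290.52 mm².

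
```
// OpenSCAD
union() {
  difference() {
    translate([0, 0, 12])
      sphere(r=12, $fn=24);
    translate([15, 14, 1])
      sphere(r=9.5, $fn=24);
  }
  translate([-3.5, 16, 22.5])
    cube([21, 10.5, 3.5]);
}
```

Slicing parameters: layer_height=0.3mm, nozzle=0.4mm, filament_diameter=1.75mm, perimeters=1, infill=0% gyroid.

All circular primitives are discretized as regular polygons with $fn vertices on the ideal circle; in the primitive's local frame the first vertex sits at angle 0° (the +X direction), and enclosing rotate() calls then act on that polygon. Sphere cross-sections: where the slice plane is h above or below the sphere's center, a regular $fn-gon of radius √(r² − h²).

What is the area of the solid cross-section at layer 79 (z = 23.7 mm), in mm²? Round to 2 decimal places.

242.58 mm²

At z = 23.7 mm: the r=12 sphere contributes a regular 24-gon of circumradius √(12²−11.7²) = 2.666 (area = (24/2)·2.666²·sin(360°/24) = 22.08 mm²); the sphere at (15, 14) does not reach this height (|z−center|=22.700 > r=9.5); Subtracting the remaining from the first: none of the subtracted shapes is present at this height, so the r=12 sphere is unchanged — area = 22.08 mm²; the cube at (-3.5, 16) (footprint 21×10.5) is included at this height (area 220.50 mm²); Merging all regions: the 2 present regions are separate (no shared area or edge), so areas and boundary lengths simply add and each stays a separate island — area = 242.58 mm². Overall, the cross-section has 2 separate islands. Net area = 242.58 mm².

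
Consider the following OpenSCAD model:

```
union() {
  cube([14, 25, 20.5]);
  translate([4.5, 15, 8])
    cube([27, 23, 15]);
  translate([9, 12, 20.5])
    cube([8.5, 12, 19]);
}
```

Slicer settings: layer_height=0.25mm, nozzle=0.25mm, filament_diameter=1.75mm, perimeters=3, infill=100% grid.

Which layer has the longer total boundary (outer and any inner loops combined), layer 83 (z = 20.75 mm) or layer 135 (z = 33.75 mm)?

Layer 83 (z = 20.75): the cube is not intersected at this z (z outside [0, 20.5]); the cube at (4.5, 15) is present — its section is the full 27×23 rectangle (perimeter 100.00 mm); the cube at (9, 12) is present — its section is the full 8.5×12 rectangle (perimeter 41.00 mm); Merging all regions: the regions partially overlap (shared area 76.50 mm²), so the edge portions inside another operand are dropped and the merged outline is re-measured after clipping — boundary = 106.00 mm. So its perimeter = 106.00 mm. Layer 135 (z = 33.75): the cube is absent (z outside [0, 20.5]); the cube at (4.5, 15) is not intersected at this z (z outside [8, 23]); the 8.5×12 cube at (9, 12) contributes its full rectangle (perimeter 41.00 mm); Taking the union: only the 8.5×12 cube at (9, 12) is present, so the union is just that shape — boundary = 41.00 mm. So its perimeter = 41.00 mm. Layer 83 is larger (106.00 vs 41.00 mm).

layer 83 (z = 20.75 mm)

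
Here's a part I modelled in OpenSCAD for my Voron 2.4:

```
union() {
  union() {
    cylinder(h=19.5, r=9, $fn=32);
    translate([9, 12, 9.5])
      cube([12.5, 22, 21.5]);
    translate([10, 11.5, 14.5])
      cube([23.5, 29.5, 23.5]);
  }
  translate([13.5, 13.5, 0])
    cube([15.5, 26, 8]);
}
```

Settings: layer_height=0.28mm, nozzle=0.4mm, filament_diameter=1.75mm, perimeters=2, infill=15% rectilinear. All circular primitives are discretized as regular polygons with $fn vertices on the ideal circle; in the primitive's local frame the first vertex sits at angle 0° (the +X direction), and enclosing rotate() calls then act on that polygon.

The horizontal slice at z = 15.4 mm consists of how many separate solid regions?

2

At z = 15.4 mm: the r=9 cylinder contributes a regular 32-gon of circumradius 9; the cube at (9, 12) is present — its section is the full 12.5×22 rectangle; the cube at (10, 11.5) is present — its section is the full 23.5×29.5 rectangle; Merging all regions: the regions partially overlap (shared area 253.00 mm²), so overlapping operands fuse into one piece — 2 connected regions; the cube at (13.5, 13.5) does not reach this height (z outside [0, 8]); Taking the union: only the result so far is present, so the union is just that shape — 2 connected regions. The result has 2 disconnected regions.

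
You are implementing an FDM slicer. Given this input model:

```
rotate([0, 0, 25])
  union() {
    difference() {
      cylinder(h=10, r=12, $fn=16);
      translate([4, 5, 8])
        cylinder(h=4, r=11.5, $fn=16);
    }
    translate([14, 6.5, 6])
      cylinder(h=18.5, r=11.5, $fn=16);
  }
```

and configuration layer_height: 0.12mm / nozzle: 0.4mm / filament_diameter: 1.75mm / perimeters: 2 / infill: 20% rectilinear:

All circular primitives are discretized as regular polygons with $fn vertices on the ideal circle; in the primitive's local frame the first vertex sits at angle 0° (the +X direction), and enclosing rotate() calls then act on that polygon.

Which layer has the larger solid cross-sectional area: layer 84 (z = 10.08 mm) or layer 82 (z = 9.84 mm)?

Layer 84 (z = 10.08): the cylinder does not reach this height (z outside [0, 10]); the cylinder at (4, 5): section is a regular 16-gon, circumradius r=11.5 (area = (16/2)·11.500²·sin(360°/16) = 404.88 mm²); Subtracting the remaining from the first: the first operand is absent here, so nothing remains; the cylinder at (14, 6.5): section is a regular 16-gon, circumradius r=11.5 (area = (16/2)·11.500²·sin(360°/16) = 404.88 mm²); Merging all regions: only the r=11.5 cylinder at (14, 6.5) is present, so the union is just that shape — area = 404.88 mm²; (whole slice rotated 25° about Z — lengths, areas and connectivity unchanged). So its area = 404.88 mm². Layer 82 (z = 9.84): the cylinder: section is a regular 16-gon, circumradius r=12 (area = (16/2)·12.000²·sin(360°/16) = 440.85 mm²); the r=11.5 cylinder at (4, 5) contributes a regular 16-gon of circumradius 11.5 (area = (16/2)·11.500²·sin(360°/16) = 404.88 mm²); Subtracting the remaining from the first: starting from the r=12 cylinder (440.85 mm²), the r=11.5 cylinder at (4, 5) partially overlaps it — only the 275.74 mm² overlap (of its 404.88 mm²) is removed, clipping the outline — area = 165.11 mm²; the cylinder at (14, 6.5): section is a regular 16-gon, circumradius r=11.5 (area = (16/2)·11.500²·sin(360°/16) = 404.88 mm²); Combining (union): the regions partially overlap — summed areas 569.99 mm² minus the doubly-counted overlap 0.26 mm² gives 569.73 mm² — area = 569.73 mm²; (rotated 25° about Z; rotation is an isometry so areas/perimeters/island counts are preserved). So its area = 569.73 mm². Layer 82 is larger (569.73 vs 404.88 mm²).

layer 82 (z = 9.84 mm)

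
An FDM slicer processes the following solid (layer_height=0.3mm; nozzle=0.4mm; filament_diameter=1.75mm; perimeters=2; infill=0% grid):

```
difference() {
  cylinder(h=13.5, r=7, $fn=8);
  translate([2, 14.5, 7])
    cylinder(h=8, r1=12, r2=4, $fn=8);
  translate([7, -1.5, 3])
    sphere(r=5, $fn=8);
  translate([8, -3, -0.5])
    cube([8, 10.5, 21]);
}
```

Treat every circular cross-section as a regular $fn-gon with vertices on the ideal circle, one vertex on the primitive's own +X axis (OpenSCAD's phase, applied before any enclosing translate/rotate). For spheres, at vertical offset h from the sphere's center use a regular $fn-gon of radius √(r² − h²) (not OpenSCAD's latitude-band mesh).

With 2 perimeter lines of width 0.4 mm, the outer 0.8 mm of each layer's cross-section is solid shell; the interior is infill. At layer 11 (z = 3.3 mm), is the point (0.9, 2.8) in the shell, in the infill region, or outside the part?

infill

At z = 3.3 mm: the r=7 cylinder gives a regular 8-gon of circumradius 7 (constant along its height); the cone at (2, 14.5) is absent (z outside [7, 15]); the r=5 sphere at (7, -1.5) contributes a regular 8-gon of circumradius √(5²−0.3²) = 4.991; the cube at (8, -3) (footprint 8×10.5) is included at this height; Taking the first minus the rest: starting from the r=7 cylinder, the r=5 sphere at (7, -1.5) partially overlaps it — only the 25.42 mm² overlap (of its 70.46 mm²) is removed, clipping the outline; the 8×10.5 cube at (8, -3) misses the remaining region (no effect) — 1 connected region. Overall, the cross-section is a single solid region. The nearest boundary edge runs (3.47, 2.03)→(2.01, -1.50); distance from the point to it = 2.67 mm. The point is inside the cross-section and 2.67 mm from the nearest boundary — more than the 0.8 mm shell width (2 × 0.4), so it's in the infill interior.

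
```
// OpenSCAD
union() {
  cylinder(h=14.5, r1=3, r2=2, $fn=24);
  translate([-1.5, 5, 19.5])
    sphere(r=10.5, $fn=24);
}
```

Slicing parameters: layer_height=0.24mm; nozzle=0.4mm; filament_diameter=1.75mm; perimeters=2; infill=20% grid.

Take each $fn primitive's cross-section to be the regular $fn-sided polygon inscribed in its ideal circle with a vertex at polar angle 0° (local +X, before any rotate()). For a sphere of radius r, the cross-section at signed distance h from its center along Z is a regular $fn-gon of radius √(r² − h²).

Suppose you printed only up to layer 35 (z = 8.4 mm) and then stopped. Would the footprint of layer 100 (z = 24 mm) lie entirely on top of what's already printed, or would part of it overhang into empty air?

part overhangs

Compare the two slices. At z = 8.4: the cone (r1=3→r2=2) has section circumradius 2.421 here — a regular 24-gon (area = (24/2)·2.421²·sin(360°/24) = 18.20 mm²); the sphere at (-1.5, 5) does not reach this height (|z−center|=11.100 > r=10.5); Merging all regions: only the cone is present, so the union is just that shape — area = 18.20 mm². At z = 24: the cone is absent (z outside [0, 14.5]); the sphere at (-1.5, 5): section is a regular 24-gon, circumradius = √(r²−h²) = √(10.5²−4.5²) = 9.487 (area = (24/2)·9.487²·sin(360°/24) = 279.52 mm²); Merging all regions: only the r=10.5 sphere at (-1.5, 5) is present, so the union is just that shape — area = 279.52 mm². Checking containment: at z = 24 the cross-section extends beyond the z = 8.4 cross-section by about 261.33 mm².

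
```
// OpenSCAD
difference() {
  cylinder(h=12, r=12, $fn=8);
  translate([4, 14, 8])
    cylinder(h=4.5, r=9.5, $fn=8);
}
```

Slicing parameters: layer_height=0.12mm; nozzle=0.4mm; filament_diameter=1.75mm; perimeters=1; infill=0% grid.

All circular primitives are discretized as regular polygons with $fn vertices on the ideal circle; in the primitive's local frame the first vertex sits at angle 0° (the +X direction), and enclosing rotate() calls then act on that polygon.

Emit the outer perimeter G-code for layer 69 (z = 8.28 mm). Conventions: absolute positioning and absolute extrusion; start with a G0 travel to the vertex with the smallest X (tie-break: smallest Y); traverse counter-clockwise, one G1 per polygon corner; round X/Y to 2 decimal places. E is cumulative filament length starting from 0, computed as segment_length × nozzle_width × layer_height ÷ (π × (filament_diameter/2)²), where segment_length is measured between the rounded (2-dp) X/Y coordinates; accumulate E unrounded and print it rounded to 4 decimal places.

G0 X-12.00 Y0.00 Z8.28
G1 X-8.49 Y-8.49 E0.1833
G1 X0.00 Y-12.00 E0.3667
G1 X8.49 Y-8.49 E0.5500
G1 X12.00 Y0.00 E0.7333
G1 X9.24 Y6.67 E0.8774
G1 X4.00 Y4.50 E0.9906
G1 X-2.72 Y7.28 E1.1357
G1 X-3.99 Y10.35 E1.2020
G1 X-8.49 Y8.49 E1.2992
G1 X-12.00 Y0.00 E1.4825

At z = 8.28 mm: the cylinder: section is a regular 8-gon, circumradius r=12; the cylinder at (4, 14): section is a regular 8-gon, circumradius r=9.5; Subtracting the remaining from the first: starting from the r=12 cylinder, the r=9.5 cylinder at (4, 14) partially overlaps it — only the 57.15 mm² overlap (of its 255.27 mm²) is removed, clipping the outline — 1 connected region. The outline is a single polygon with 10 vertices. Extrusion per mm of travel: 0.4 × 0.12 / (π × 0.875²) = 0.019956. Accumulating E over each segment gives final E = 1.4825.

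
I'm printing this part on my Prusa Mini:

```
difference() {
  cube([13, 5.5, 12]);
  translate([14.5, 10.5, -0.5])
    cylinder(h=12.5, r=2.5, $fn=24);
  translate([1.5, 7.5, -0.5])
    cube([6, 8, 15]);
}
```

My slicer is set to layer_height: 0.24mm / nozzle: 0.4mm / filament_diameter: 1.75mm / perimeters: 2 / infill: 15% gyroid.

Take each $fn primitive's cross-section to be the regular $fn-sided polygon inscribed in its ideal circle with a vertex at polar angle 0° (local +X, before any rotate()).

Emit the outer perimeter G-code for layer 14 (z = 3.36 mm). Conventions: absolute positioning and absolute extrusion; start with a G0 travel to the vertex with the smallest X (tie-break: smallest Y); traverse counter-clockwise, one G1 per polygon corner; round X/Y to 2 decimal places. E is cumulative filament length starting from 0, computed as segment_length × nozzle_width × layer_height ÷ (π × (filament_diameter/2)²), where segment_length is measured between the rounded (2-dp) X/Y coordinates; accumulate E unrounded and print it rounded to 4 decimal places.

At z = 3.36 mm: the 13×5.5 cube contributes its full rectangle; the r=2.5 cylinder at (14.5, 10.5) gives a regular 24-gon of circumradius 2.5 (constant along its height); the cube at (1.5, 7.5) (footprint 6×8) is included at this height; Taking the first minus the rest: starting from the 13×5.5 cube, the r=2.5 cylinder at (14.5, 10.5) misses the remaining region (no effect); the 6×8 cube at (1.5, 7.5) misses the remaining region (no effect) — 1 connected region. The outline is a single polygon with 4 vertices. Extrusion per mm of travel: 0.4 × 0.24 / (π × 0.875²) = 0.039912. Accumulating E over each segment gives final E = 1.4767.

G0 X0.00 Y0.00 Z3.36
G1 X13.00 Y0.00 E0.5189
G1 X13.00 Y5.50 E0.7384
G1 X0.00 Y5.50 E1.2572
G1 X0.00 Y0.00 E1.4767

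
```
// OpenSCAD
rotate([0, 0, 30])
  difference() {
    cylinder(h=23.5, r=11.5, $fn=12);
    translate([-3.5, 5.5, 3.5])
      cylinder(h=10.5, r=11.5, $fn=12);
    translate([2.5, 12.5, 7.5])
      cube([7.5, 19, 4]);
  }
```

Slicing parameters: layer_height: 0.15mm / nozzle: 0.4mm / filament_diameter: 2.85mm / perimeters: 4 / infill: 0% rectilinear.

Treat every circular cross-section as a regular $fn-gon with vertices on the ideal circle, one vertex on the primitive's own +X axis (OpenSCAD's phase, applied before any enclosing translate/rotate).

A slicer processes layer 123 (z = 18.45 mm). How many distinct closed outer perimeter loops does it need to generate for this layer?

At z = 18.45 mm: the r=11.5 cylinder contributes a regular 12-gon of circumradius 11.5; the cylinder at (-3.5, 5.5) does not reach this height (z outside [3.5, 14]); the cube at (2.5, 12.5) does not reach this height (z outside [7.5, 11.5]); Taking the first minus the rest: none of the subtracted shapes is present at this height, so the r=11.5 cylinder is unchanged — 1 connected region; (rotated 30° about Z; rotation is an isometry so areas/perimeters/island counts are preserved). The result has 1 disconnected region.

1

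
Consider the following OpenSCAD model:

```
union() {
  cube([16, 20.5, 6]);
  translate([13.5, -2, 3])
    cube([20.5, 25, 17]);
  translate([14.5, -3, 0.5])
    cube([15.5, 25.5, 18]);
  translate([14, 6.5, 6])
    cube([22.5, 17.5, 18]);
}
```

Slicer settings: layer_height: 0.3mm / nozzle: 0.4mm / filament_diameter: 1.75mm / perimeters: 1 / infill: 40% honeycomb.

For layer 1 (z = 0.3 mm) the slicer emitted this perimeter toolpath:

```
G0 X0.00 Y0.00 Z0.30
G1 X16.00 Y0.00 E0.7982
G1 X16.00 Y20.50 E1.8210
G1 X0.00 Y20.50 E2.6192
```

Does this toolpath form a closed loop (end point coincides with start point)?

Start point (G0): (0.00, 0.00). End point (last G1): the path does not return to the start — open.

no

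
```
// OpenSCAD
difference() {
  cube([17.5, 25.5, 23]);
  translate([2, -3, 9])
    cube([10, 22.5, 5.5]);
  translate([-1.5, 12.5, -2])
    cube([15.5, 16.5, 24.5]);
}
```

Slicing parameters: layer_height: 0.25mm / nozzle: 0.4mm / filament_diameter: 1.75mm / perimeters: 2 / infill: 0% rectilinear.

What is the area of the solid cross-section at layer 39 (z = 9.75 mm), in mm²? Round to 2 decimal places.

139.25 mm²

At z = 9.75 mm: the 17.5×25.5 cube contributes its full rectangle (area 446.25 mm²); the cube at (2, -3) (footprint 10×22.5) is included at this height (area 225.00 mm²); the 15.5×16.5 cube at (-1.5, 12.5) contributes its full rectangle (area 255.75 mm²); After the difference (first − rest): starting from the 17.5×25.5 cube (446.25 mm²), the 10×22.5 cube at (2, -3) partially overlaps it — only the 195.00 mm² overlap (of its 225.00 mm²) is removed, clipping the outline; the 15.5×16.5 cube at (-1.5, 12.5) partially overlaps it — only the 112.00 mm² overlap (of its 255.75 mm²) is removed, clipping the outline — area = 139.25 mm². Overall, the cross-section has 2 separate islands. Net area = 139.25 mm².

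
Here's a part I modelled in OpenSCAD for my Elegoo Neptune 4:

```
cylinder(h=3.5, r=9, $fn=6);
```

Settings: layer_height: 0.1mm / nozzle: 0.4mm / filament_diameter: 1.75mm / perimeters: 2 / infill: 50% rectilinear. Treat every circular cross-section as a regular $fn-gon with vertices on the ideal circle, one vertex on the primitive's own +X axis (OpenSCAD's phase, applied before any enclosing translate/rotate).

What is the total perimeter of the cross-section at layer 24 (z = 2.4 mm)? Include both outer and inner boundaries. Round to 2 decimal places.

At z = 2.4 mm: the r=9 cylinder contributes a regular 6-gon of circumradius 9 (perimeter = 2·6·9.000·sin(180°/6) = 54.00 mm). Overall, the cross-section is a single solid region. Total boundary length (outer) = 54.00 mm.

54.00 mm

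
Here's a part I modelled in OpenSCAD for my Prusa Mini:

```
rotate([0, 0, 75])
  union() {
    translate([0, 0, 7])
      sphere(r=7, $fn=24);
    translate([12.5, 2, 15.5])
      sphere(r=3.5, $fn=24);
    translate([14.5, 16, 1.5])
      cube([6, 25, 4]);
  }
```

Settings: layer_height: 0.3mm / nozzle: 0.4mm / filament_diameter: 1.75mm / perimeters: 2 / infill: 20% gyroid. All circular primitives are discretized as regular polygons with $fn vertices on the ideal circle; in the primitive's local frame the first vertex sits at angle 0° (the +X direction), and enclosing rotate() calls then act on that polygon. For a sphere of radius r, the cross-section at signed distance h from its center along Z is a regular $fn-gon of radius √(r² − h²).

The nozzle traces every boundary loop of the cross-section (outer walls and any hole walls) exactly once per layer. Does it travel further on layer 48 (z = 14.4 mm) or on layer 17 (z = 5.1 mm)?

layer 17 (z = 5.1 mm)

Layer 48 (z = 14.4): the sphere is not intersected at this z (|z−center|=7.400 > r=7); the r=3.5 sphere at (12.5, 2) slices to a regular 24-gon of circumradius 3.323 (√(r²−h²) with h=1.1 from center) (perimeter = 2·24·3.323·sin(180°/24) = 20.82 mm); the cube at (14.5, 16) is not intersected at this z (z outside [1.5, 5.5]); Taking the union: only the r=3.5 sphere at (12.5, 2) is present, so the union is just that shape — boundary = 20.82 mm; (rotated 75° about Z; rotation is an isometry so areas/perimeters/island counts are preserved). So its perimeter = 20.82 mm. Layer 17 (z = 5.1): the sphere: section is a regular 24-gon, circumradius = √(r²−h²) = √(7²−1.9²) = 6.737 (perimeter = 2·24·6.737·sin(180°/24) = 42.21 mm); the sphere at (12.5, 2) is absent (|z−center|=10.400 > r=3.5); the cube at (14.5, 16) (footprint 6×25) is included at this height (perimeter 62.00 mm); Taking the union: the 2 present regions are separate (no shared area or edge), so areas and boundary lengths simply add and each stays a separate island — boundary = 104.21 mm; (rotated 75° about Z; rotation is an isometry so areas/perimeters/island counts are preserved). So its perimeter = 104.21 mm. Layer 17 is larger (104.21 vs 20.82 mm).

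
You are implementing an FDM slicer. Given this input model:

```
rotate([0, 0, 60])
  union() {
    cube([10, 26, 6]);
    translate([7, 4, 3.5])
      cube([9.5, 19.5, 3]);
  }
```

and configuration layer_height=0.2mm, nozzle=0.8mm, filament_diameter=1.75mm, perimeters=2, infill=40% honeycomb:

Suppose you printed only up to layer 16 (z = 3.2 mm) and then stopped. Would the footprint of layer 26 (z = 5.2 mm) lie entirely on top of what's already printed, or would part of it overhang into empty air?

Compare the two slices. At z = 3.2: the 10×26 cube contributes its full rectangle (area 260.00 mm²); the cube at (7, 4) does not reach this height (z outside [3.5, 6.5]); Taking the union: only the 10×26 cube is present, so the union is just that shape — area = 260.00 mm²; (whole slice rotated 60° about Z — lengths, areas and connectivity unchanged). At z = 5.2: the cube is present — its section is the full 10×26 rectangle (area 260.00 mm²); the cube at (7, 4) is present — its section is the full 9.5×19.5 rectangle (area 185.25 mm²); Taking the union: the regions partially overlap — summed areas 445.25 mm² minus the doubly-counted overlap 58.50 mm² gives 386.75 mm² — area = 386.75 mm²; (whole slice rotated 60° about Z — lengths, areas and connectivity unchanged). Checking containment: at z = 5.2 the cross-section extends beyond the z = 3.2 cross-section by about 126.75 mm².

part overhangs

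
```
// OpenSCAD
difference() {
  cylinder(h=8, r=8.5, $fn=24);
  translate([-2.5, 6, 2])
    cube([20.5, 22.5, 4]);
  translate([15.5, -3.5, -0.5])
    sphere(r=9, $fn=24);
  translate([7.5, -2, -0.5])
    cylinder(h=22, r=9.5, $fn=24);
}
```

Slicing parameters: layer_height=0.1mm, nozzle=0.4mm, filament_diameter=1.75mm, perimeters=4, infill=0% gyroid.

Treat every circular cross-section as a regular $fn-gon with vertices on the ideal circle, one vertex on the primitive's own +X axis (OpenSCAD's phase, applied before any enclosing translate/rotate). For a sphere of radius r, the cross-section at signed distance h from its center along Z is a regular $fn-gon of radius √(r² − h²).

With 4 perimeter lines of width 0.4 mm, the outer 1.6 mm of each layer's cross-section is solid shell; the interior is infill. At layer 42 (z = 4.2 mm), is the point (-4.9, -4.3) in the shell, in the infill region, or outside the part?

infill

At z = 4.2 mm: the cylinder: section is a regular 24-gon, circumradius r=8.5; the cube at (-2.5, 6) (footprint 20.5×22.5) is included at this height; the r=9 sphere at (15.5, -3.5) contributes a regular 24-gon of circumradius √(9²−4.7²) = 7.675; the cylinder at (7.5, -2): section is a regular 24-gon, circumradius r=9.5; Taking the first minus the rest: starting from the r=8.5 cylinder, the 20.5×22.5 cube at (-2.5, 6) partially overlaps it — only the 15.88 mm² overlap (of its 461.25 mm²) is removed, clipping the outline; the r=9 sphere at (15.5, -3.5) partially overlaps it — only the 0.31 mm² overlap (of its 182.96 mm²) is removed, clipping the outline; the r=9.5 cylinder at (7.5, -2) partially overlaps it — only the 114.38 mm² overlap (of its 280.30 mm²) is removed, clipping the outline — 1 connected region. Overall, the cross-section is a single solid region. The nearest boundary edge runs (-6.01, -6.01)→(-7.36, -4.25); distance from the point to it = 1.92 mm. The point is inside the cross-section and 1.92 mm from the nearest boundary — more than the 1.6 mm shell width (4 × 0.4), so it's in the infill interior.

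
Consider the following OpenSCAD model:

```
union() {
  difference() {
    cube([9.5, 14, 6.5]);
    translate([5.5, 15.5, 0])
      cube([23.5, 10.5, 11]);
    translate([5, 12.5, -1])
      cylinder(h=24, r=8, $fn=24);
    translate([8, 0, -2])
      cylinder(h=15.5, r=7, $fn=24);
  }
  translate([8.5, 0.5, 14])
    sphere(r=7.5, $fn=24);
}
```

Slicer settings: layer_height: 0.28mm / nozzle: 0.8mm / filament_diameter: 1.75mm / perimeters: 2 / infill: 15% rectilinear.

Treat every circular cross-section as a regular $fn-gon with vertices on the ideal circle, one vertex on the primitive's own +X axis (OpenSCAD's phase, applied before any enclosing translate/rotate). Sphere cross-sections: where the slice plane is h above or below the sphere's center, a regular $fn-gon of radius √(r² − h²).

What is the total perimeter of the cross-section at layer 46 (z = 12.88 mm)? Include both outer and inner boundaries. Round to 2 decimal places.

46.46 mm

At z = 12.88 mm: the cube does not reach this height (z outside [0, 6.5]); the cube at (5.5, 15.5) does not reach this height (z outside [0, 11]); the r=8 cylinder at (5, 12.5) contributes a regular 24-gon of circumradius 8 (perimeter = 2·24·8.000·sin(180°/24) = 50.12 mm); the r=7 cylinder at (8, 0) gives a regular 24-gon of circumradius 7 (constant along its height) (perimeter = 2·24·7.000·sin(180°/24) = 43.86 mm); Taking the first minus the rest: the first operand is absent here, so nothing remains; the r=7.5 sphere at (8.5, 0.5) contributes a regular 24-gon of circumradius √(7.5²−1.12²) = 7.416 (perimeter = 2·24·7.416·sin(180°/24) = 46.46 mm); Taking the union: only the r=7.5 sphere at (8.5, 0.5) is present, so the union is just that shape — boundary = 46.46 mm. Overall, the cross-section is a single solid region. Total boundary length (outer) = 46.46 mm.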